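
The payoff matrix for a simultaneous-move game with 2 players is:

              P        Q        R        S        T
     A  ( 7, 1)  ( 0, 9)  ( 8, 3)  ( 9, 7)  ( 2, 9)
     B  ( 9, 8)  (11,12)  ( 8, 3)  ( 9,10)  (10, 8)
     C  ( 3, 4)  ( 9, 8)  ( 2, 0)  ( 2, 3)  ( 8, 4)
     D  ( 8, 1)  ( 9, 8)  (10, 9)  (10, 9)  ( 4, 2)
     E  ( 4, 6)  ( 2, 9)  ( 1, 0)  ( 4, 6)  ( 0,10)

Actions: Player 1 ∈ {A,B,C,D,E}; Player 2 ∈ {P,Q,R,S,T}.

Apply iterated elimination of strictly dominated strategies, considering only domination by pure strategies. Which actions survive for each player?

Survivors P1:{B,D} P2:{Q,R,S}

P1 drop A (D beats it: P:8>7 Q:9>0 R:10>8 S:10>9 T:4>2)
P1 drop C (B beats it: P:9>3 Q:11>9 R:8>2 S:9>2 T:10>8)
P1 drop E (B beats it: P:9>4 Q:11>2 R:8>1 S:9>4 T:10>0)
P2 drop P (Q beats it: B:12>8 D:8>1)
P2 drop T (Q beats it: B:12>8 D:8>2)
P1→{B,D} P2→{Q,R,S}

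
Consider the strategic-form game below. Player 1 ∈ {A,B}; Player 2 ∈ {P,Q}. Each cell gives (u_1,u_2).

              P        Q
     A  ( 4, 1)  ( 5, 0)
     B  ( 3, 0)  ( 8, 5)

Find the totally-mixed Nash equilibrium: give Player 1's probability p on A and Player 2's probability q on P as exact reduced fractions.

P1 indiff ⇒ q·4+(1-q)·5 = q·3+(1-q)·8 ⇒ q(1) = (1-q)(3) ⇒ q = 3/4
P2 indiff ⇒ p·1+(1-p)·0 = p·0+(1-p)·5 ⇒ p(1) = (1-p)(5) ⇒ p = 5/6

p=5/6, q=3/4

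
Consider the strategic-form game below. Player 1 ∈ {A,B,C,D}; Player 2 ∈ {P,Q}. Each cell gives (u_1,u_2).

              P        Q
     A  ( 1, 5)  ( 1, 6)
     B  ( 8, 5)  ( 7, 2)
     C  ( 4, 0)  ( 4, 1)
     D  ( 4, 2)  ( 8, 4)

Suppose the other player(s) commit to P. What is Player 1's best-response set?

u_1(A vs P) = 1
u_1(B vs P) = 8
u_1(C vs P) = 4
u_1(D vs P) = 4
max payoff 8 at {B}

argmax u_1 = {B}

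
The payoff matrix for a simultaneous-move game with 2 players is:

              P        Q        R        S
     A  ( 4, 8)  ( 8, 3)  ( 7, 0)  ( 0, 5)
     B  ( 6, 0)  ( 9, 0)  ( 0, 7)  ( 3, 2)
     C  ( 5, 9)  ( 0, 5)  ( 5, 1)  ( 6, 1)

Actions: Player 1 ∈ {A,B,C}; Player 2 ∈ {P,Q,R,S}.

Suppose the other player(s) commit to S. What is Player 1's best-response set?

u_1(A vs S) = 0
u_1(B vs S) = 3
u_1(C vs S) = 6
max payoff 6 at {C}

P1 best: {C}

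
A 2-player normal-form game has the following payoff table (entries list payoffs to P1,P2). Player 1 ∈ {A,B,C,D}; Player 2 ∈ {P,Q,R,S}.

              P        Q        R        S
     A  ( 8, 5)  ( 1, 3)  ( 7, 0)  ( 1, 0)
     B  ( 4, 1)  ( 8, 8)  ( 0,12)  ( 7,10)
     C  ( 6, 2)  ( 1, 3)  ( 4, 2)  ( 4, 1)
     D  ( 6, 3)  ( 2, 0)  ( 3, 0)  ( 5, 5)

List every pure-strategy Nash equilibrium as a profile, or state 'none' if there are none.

Nash profiles: (A,P)

(A,P): NE
(A,Q): not NE [P1→B gives 8>1; P2→P gives 5>3]
(A,R): not NE [P2→P gives 5>0]
(A,S): not NE [P1→B gives 7>1; P2→P gives 5>0]
(B,P): not NE [P1→A gives 8>4; P2→R gives 12>1]
(B,Q): not NE [P2→R gives 12>8]
(B,R): not NE [P1→A gives 7>0]
(B,S): not NE [P2→R gives 12>10]
(C,P): not NE [P1→A gives 8>6; P2→Q gives 3>2]
(C,Q): not NE [P1→B gives 8>1]
(C,R): not NE [P1→A gives 7>4; P2→Q gives 3>2]
(C,S): not NE [P1→B gives 7>4; P2→Q gives 3>1]
(D,P): not NE [P1→A gives 8>6; P2→S gives 5>3]
(D,Q): not NE [P1→B gives 8>2; P2→S gives 5>0]
(D,R): not NE [P1→A gives 7>3; P2→S gives 5>0]
(D,S): not NE [P1→B gives 7>5]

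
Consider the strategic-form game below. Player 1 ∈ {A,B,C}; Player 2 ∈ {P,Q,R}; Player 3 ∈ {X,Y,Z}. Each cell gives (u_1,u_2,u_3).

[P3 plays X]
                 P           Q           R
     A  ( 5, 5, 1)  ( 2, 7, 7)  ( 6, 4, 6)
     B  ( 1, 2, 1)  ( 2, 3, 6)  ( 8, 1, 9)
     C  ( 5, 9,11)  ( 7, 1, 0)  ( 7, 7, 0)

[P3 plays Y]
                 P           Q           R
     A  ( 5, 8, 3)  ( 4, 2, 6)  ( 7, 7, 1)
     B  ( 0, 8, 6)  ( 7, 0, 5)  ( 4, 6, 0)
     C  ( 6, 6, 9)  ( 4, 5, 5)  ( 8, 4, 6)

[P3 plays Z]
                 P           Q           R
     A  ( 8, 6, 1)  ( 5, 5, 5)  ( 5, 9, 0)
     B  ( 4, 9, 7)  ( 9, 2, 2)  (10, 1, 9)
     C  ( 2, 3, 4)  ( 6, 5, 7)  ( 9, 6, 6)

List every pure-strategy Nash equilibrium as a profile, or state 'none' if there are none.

(A,P,X): not NE [P2→Q gives 7>5; P3→Y gives 3>1]
(A,P,Y): not NE [P1→C gives 6>5]
(A,P,Z): not NE [P2→R gives 9>6; P3→Y gives 3>1]
(A,Q,X): not NE [P1→C gives 7>2]
(A,Q,Y): not NE [P1→B gives 7>4; P2→P gives 8>2; P3→X gives 7>6]
(A,Q,Z): not NE [P1→B gives 9>5; P2→R gives 9>5; P3→X gives 7>5]
(A,R,X): not NE [P1→B gives 8>6; P2→Q gives 7>4]
(A,R,Y): not NE [P1→C gives 8>7; P2→P gives 8>7; P3→X gives 6>1]
(A,R,Z): not NE [P1→B gives 10>5; P3→X gives 6>0]
(B,P,X): not NE [P1→C gives 5>1; P2→Q gives 3>2; P3→Z gives 7>1]
(B,P,Y): not NE [P1→C gives 6>0; P3→Z gives 7>6]
(B,P,Z): not NE [P1→A gives 8>4]
(B,Q,X): not NE [P1→C gives 7>2]
(B,Q,Y): not NE [P2→P gives 8>0; P3→X gives 6>5]
(B,Q,Z): not NE [P2→P gives 9>2; P3→X gives 6>2]
(B,R,X): not NE [P2→Q gives 3>1]
(B,R,Y): not NE [P1→C gives 8>4; P2→P gives 8>6; P3→Z gives 9>0]
(B,R,Z): not NE [P2→P gives 9>1]
(C,P,X): NE
(C,P,Y): not NE [P3→X gives 11>9]
(C,P,Z): not NE [P1→A gives 8>2; P2→R gives 6>3; P3→X gives 11>4]
(C,Q,X): not NE [P2→P gives 9>1; P3→Z gives 7>0]
(C,Q,Y): not NE [P1→B gives 7>4; P2→P gives 6>5; P3→Z gives 7>5]
(C,Q,Z): not NE [P1→B gives 9>6; P2→R gives 6>5]
(C,R,X): not NE [P1→B gives 8>7; P2→P gives 9>7; P3→Z gives 6>0]
(C,R,Y): not NE [P2→P gives 6>4]
(C,R,Z): not NE [P1→B gives 10>9]

Nash profiles: (C,P,X)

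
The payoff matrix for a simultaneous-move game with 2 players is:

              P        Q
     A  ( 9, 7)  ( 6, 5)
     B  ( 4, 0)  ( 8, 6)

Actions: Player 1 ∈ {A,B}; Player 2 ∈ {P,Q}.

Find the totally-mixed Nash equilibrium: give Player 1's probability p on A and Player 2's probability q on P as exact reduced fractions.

(p,q) = (3/4, 2/7)

P1 indiff ⇒ q·9+(1-q)·6 = q·4+(1-q)·8 ⇒ q(5) = (1-q)(2) ⇒ q = 2/7
P2 indiff ⇒ p·7+(1-p)·0 = p·5+(1-p)·6 ⇒ p(2) = (1-p)(6) ⇒ p = 3/4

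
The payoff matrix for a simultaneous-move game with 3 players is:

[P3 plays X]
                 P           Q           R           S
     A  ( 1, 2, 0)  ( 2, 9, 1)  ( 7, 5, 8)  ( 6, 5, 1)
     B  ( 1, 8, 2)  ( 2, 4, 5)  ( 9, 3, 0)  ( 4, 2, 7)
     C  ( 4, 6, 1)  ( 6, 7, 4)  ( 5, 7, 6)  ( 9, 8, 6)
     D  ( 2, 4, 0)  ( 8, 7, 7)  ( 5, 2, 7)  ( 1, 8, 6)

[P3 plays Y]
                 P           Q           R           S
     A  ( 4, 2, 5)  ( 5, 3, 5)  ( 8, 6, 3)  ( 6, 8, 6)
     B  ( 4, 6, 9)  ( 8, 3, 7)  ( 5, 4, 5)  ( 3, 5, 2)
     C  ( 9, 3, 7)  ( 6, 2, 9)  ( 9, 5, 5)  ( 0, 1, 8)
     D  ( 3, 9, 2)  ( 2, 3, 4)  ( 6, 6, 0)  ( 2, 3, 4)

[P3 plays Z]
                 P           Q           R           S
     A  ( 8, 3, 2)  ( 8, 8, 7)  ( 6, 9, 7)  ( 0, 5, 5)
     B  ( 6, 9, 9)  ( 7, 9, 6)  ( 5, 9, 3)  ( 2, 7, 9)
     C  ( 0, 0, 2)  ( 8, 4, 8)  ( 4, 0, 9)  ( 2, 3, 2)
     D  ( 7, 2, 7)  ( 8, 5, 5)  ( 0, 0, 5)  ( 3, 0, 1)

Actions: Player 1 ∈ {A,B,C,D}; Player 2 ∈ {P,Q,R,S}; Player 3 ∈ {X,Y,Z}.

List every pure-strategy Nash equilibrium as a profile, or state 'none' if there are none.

(A,P,X): not NE [P1→C gives 4>1; P2→Q gives 9>2; P3→Y gives 5>0]
(A,P,Y): not NE [P1→C gives 9>4; P2→S gives 8>2]
(A,P,Z): not NE [P2→R gives 9>3; P3→Y gives 5>2]
(A,Q,X): not NE [P1→D gives 8>2; P3→Z gives 7>1]
(A,Q,Y): not NE [P1→B gives 8>5; P2→S gives 8>3; P3→Z gives 7>5]
(A,Q,Z): not NE [P2→R gives 9>8]
(A,R,X): not NE [P1→B gives 9>7; P2→Q gives 9>5]
(A,R,Y): not NE [P1→C gives 9>8; P2→S gives 8>6; P3→X gives 8>3]
(A,R,Z): not NE [P3→X gives 8>7]
(A,S,X): not NE [P1→C gives 9>6; P2→Q gives 9>5; P3→Y gives 6>1]
(A,S,Y): NE
(A,S,Z): not NE [P1→D gives 3>0; P2→R gives 9>5; P3→Y gives 6>5]
(B,P,X): not NE [P1→C gives 4>1; P3→Z gives 9>2]
(B,P,Y): not NE [P1→C gives 9>4]
(B,P,Z): not NE [P1→A gives 8>6]
(B,Q,X): not NE [P1→D gives 8>2; P2→P gives 8>4; P3→Y gives 7>5]
(B,Q,Y): not NE [P2→P gives 6>3]
(B,Q,Z): not NE [P1→D gives 8>7; P3→Y gives 7>6]
(B,R,X): not NE [P2→P gives 8>3; P3→Y gives 5>0]
(B,R,Y): not NE [P1→C gives 9>5; P2→P gives 6>4]
(B,R,Z): not NE [P1→A gives 6>5; P3→Y gives 5>3]
(B,S,X): not NE [P1→C gives 9>4; P2→P gives 8>2; P3→Z gives 9>7]
(B,S,Y): not NE [P1→A gives 6>3; P2→P gives 6>5; P3→Z gives 9>2]
(B,S,Z): not NE [P1→D gives 3>2; P2→R gives 9>7]
(C,P,X): not NE [P2→S gives 8>6; P3→Y gives 7>1]
(C,P,Y): not NE [P2→R gives 5>3]
(C,P,Z): not NE [P1→A gives 8>0; P2→Q gives 4>0; P3→Y gives 7>2]
(C,Q,X): not NE [P1→D gives 8>6; P2→S gives 8>7; P3→Y gives 9>4]
(C,Q,Y): not NE [P1→B gives 8>6; P2→R gives 5>2]
(C,Q,Z): not NE [P3→Y gives 9>8]
(C,R,X): not NE [P1→B gives 9>5; P2→S gives 8>7; P3→Z gives 9>6]
(C,R,Y): not NE [P3→Z gives 9>5]
(C,R,Z): not NE [P1→A gives 6>4; P2→Q gives 4>0]
(C,S,X): not NE [P3→Y gives 8>6]
(C,S,Y): not NE [P1→A gives 6>0; P2→R gives 5>1]
(C,S,Z): not NE [P1→D gives 3>2; P2→Q gives 4>3; P3→Y gives 8>2]
(D,P,X): not NE [P1→C gives 4>2; P2→S gives 8>4; P3→Z gives 7>0]
(D,P,Y): not NE [P1→C gives 9>3; P3→Z gives 7>2]
(D,P,Z): not NE [P1→A gives 8>7; P2→Q gives 5>2]
(D,Q,X): not NE [P2→S gives 8>7]
(D,Q,Y): not NE [P1→B gives 8>2; P2→P gives 9>3; P3→X gives 7>4]
(D,Q,Z): not NE [P3→X gives 7>5]
(D,R,X): not NE [P1→B gives 9>5; P2→S gives 8>2]
(D,R,Y): not NE [P1→C gives 9>6; P2→P gives 9>6; P3→X gives 7>0]
(D,R,Z): not NE [P1→A gives 6>0; P2→Q gives 5>0; P3→X gives 7>5]
(D,S,X): not NE [P1→C gives 9>1]
(D,S,Y): not NE [P1→A gives 6>2; P2→P gives 9>3; P3→X gives 6>4]
(D,S,Z): not NE [P2→Q gives 5>0; P3→X gives 6>1]

Nash profiles: (A,S,Y)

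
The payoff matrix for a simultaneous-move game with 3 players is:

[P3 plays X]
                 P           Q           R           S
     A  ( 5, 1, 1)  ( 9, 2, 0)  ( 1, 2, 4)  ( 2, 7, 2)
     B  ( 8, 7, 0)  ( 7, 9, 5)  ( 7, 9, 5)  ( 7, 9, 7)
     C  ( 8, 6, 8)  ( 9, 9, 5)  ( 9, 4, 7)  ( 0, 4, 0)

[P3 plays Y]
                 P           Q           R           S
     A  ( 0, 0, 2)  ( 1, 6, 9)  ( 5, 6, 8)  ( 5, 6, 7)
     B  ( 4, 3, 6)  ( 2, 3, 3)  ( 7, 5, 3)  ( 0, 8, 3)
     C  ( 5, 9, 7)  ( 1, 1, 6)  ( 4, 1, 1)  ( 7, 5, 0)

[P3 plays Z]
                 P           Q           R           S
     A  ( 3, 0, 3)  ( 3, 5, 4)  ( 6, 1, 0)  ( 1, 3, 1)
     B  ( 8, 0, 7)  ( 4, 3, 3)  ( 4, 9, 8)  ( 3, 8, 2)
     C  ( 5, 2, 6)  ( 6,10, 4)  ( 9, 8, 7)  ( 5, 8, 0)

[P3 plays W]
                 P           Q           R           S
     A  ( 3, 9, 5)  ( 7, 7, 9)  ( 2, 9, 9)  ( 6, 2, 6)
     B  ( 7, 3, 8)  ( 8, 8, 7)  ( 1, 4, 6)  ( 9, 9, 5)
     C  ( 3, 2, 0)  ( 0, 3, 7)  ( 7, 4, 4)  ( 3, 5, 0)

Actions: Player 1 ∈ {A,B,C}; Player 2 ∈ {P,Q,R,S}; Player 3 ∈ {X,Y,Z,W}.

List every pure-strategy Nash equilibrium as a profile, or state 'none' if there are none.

Nash profiles: (B,S,X)

(A,P,X): not NE [P1→C gives 8>5; P2→S gives 7>1; P3→W gives 5>1]
(A,P,Y): not NE [P1→C gives 5>0; P2→S gives 6>0; P3→W gives 5>2]
(A,P,Z): not NE [P1→B gives 8>3; P2→Q gives 5>0; P3→W gives 5>3]
(A,P,W): not NE [P1→B gives 7>3]
(A,Q,X): not NE [P2→S gives 7>2; P3→W gives 9>0]
(A,Q,Y): not NE [P1→B gives 2>1]
(A,Q,Z): not NE [P1→C gives 6>3; P3→W gives 9>4]
(A,Q,W): not NE [P1→B gives 8>7; P2→R gives 9>7]
(A,R,X): not NE [P1→C gives 9>1; P2→S gives 7>2; P3→W gives 9>4]
(A,R,Y): not NE [P1→B gives 7>5; P3→W gives 9>8]
(A,R,Z): not NE [P1→C gives 9>6; P2→Q gives 5>1; P3→W gives 9>0]
(A,R,W): not NE [P1→C gives 7>2]
(A,S,X): not NE [P1→B gives 7>2; P3→Y gives 7>2]
(A,S,Y): not NE [P1→C gives 7>5]
(A,S,Z): not NE [P1→C gives 5>1; P2→Q gives 5>3; P3→Y gives 7>1]
(A,S,W): not NE [P1→B gives 9>6; P2→R gives 9>2; P3→Y gives 7>6]
(B,P,X): not NE [P2→S gives 9>7; P3→W gives 8>0]
(B,P,Y): not NE [P1→C gives 5>4; P2→S gives 8>3; P3→W gives 8>6]
(B,P,Z): not NE [P2→R gives 9>0; P3→W gives 8>7]
(B,P,W): not NE [P2→S gives 9>3]
(B,Q,X): not NE [P1→C gives 9>7; P3→W gives 7>5]
(B,Q,Y): not NE [P2→S gives 8>3; P3→W gives 7>3]
(B,Q,Z): not NE [P1→C gives 6>4; P2→R gives 9>3; P3→W gives 7>3]
(B,Q,W): not NE [P2→S gives 9>8]
(B,R,X): not NE [P1→C gives 9>7; P3→Z gives 8>5]
(B,R,Y): not NE [P2→S gives 8>5; P3→Z gives 8>3]
(B,R,Z): not NE [P1→C gives 9>4]
(B,R,W): not NE [P1→C gives 7>1; P2→S gives 9>4; P3→Z gives 8>6]
(B,S,X): NE
(B,S,Y): not NE [P1→C gives 7>0; P3→X gives 7>3]
(B,S,Z): not NE [P1→C gives 5>3; P2→R gives 9>8; P3→X gives 7>2]
(B,S,W): not NE [P3→X gives 7>5]
(C,P,X): not NE [P2→Q gives 9>6]
(C,P,Y): not NE [P3→X gives 8>7]
(C,P,Z): not NE [P1→B gives 8>5; P2→Q gives 10>2; P3→X gives 8>6]
(C,P,W): not NE [P1→B gives 7>3; P2→S gives 5>2; P3→X gives 8>0]
(C,Q,X): not NE [P3→W gives 7>5]
(C,Q,Y): not NE [P1→B gives 2>1; P2→P gives 9>1; P3→W gives 7>6]
(C,Q,Z): not NE [P3→W gives 7>4]
(C,Q,W): not NE [P1→B gives 8>0; P2→S gives 5>3]
(C,R,X): not NE [P2→Q gives 9>4]
(C,R,Y): not NE [P1→B gives 7>4; P2→P gives 9>1; P3→Z gives 7>1]
(C,R,Z): not NE [P2→Q gives 10>8]
(C,R,W): not NE [P2→S gives 5>4; P3→Z gives 7>4]
(C,S,X): not NE [P1→B gives 7>0; P2→Q gives 9>4]
(C,S,Y): not NE [P2→P gives 9>5]
(C,S,Z): not NE [P2→Q gives 10>8]
(C,S,W): not NE [P1→B gives 9>3]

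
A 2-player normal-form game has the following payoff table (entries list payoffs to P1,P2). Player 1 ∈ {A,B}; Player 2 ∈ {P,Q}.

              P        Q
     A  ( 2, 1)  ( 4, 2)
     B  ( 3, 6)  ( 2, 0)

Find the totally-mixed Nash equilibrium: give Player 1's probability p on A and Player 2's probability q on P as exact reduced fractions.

P1 indiff ⇒ q·2+(1-q)·4 = q·3+(1-q)·2 ⇒ q(-1) = (1-q)(-2) ⇒ q = 2/3
P2 indiff ⇒ p·1+(1-p)·6 = p·2+(1-p)·0 ⇒ p(-1) = (1-p)(-6) ⇒ p = 6/7

p=6/7, q=2/3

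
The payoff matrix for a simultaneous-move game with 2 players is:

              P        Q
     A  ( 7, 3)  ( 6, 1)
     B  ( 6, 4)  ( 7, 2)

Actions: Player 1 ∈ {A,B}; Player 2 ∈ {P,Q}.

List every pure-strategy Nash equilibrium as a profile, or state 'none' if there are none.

(A,P): NE
(A,Q): not NE [P1→B gives 7>6; P2→P gives 3>1]
(B,P): not NE [P1→A gives 7>6]
(B,Q): not NE [P2→P gives 4>2]

PSNE = {(A,P)}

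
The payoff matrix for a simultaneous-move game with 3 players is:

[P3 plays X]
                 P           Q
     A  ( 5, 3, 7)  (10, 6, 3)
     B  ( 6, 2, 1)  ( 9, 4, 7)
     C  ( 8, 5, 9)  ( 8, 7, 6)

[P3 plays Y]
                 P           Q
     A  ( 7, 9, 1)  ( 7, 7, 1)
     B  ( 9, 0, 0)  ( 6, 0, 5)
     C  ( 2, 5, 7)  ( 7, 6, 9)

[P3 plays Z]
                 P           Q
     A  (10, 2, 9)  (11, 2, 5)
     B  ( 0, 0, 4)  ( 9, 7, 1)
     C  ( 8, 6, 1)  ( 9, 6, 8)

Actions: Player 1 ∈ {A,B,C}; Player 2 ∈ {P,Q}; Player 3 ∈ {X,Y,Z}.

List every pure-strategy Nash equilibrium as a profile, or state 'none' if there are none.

PSNE = {(A,P,Z), (A,Q,Z), (C,Q,Y)}

(A,P,X): not NE [P1→C gives 8>5; P2→Q gives 6>3; P3→Z gives 9>7]
(A,P,Y): not NE [P1→B gives 9>7; P3→Z gives 9>1]
(A,P,Z): NE
(A,Q,X): not NE [P3→Z gives 5>3]
(A,Q,Y): not NE [P2→P gives 9>7; P3→Z gives 5>1]
(A,Q,Z): NE
(B,P,X): not NE [P1→C gives 8>6; P2→Q gives 4>2; P3→Z gives 4>1]
(B,P,Y): not NE [P3→Z gives 4>0]
(B,P,Z): not NE [P1→A gives 10>0; P2→Q gives 7>0]
(B,Q,X): not NE [P1→A gives 10>9]
(B,Q,Y): not NE [P1→C gives 7>6; P3→X gives 7>5]
(B,Q,Z): not NE [P1→A gives 11>9; P3→X gives 7>1]
(C,P,X): not NE [P2→Q gives 7>5]
(C,P,Y): not NE [P1→B gives 9>2; P2→Q gives 6>5; P3→X gives 9>7]
(C,P,Z): not NE [P1→A gives 10>8; P3→X gives 9>1]
(C,Q,X): not NE [P1→A gives 10>8; P3→Y gives 9>6]
(C,Q,Y): NE
(C,Q,Z): not NE [P1→A gives 11>9; P3→Y gives 9>8]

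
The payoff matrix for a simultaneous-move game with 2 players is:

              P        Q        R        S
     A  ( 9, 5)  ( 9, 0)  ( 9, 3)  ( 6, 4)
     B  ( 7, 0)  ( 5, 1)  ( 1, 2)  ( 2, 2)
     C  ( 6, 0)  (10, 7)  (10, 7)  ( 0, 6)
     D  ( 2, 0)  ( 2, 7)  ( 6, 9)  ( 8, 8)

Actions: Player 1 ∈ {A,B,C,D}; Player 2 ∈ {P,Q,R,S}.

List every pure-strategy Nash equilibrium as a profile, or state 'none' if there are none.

(A,P): NE
(A,Q): not NE [P1→C gives 10>9; P2→P gives 5>0]
(A,R): not NE [P1→C gives 10>9; P2→P gives 5>3]
(A,S): not NE [P1→D gives 8>6; P2→P gives 5>4]
(B,P): not NE [P1→A gives 9>7; P2→S gives 2>0]
(B,Q): not NE [P1→C gives 10>5; P2→S gives 2>1]
(B,R): not NE [P1→C gives 10>1]
(B,S): not NE [P1→D gives 8>2]
(C,P): not NE [P1→A gives 9>6; P2→R gives 7>0]
(C,Q): NE
(C,R): NE
(C,S): not NE [P1→D gives 8>0; P2→R gives 7>6]
(D,P): not NE [P1→A gives 9>2; P2→R gives 9>0]
(D,Q): not NE [P1→C gives 10>2; P2→R gives 9>7]
(D,R): not NE [P1→C gives 10>6]
(D,S): not NE [P2→R gives 9>8]

PSNE = {(A,P), (C,Q), (C,R)}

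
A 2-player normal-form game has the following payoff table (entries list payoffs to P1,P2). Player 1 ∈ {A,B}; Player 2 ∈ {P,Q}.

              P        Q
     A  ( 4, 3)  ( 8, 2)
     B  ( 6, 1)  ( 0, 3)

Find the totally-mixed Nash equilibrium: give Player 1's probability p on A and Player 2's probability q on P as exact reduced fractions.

P1 indiff ⇒ q·4+(1-q)·8 = q·6+(1-q)·0 ⇒ q(-2) = (1-q)(-8) ⇒ q = 4/5
P2 indiff ⇒ p·3+(1-p)·1 = p·2+(1-p)·3 ⇒ p(1) = (1-p)(2) ⇒ p = 2/3

p=2/3, q=4/5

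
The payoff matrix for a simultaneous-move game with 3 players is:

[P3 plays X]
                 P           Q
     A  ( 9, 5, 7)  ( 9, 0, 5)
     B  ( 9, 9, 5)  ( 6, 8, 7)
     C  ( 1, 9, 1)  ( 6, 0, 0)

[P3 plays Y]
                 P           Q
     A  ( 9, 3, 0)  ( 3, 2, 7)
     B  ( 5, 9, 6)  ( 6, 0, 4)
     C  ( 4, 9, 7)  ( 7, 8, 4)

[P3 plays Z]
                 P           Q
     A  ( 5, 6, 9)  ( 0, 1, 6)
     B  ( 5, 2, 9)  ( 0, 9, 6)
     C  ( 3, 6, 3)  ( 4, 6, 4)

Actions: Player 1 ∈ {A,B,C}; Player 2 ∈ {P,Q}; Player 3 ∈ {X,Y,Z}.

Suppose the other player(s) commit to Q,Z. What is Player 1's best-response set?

BR_1 = {C}

u_1(A vs Q,Z) = 0
u_1(B vs Q,Z) = 0
u_1(C vs Q,Z) = 4
max payoff 4 at {C}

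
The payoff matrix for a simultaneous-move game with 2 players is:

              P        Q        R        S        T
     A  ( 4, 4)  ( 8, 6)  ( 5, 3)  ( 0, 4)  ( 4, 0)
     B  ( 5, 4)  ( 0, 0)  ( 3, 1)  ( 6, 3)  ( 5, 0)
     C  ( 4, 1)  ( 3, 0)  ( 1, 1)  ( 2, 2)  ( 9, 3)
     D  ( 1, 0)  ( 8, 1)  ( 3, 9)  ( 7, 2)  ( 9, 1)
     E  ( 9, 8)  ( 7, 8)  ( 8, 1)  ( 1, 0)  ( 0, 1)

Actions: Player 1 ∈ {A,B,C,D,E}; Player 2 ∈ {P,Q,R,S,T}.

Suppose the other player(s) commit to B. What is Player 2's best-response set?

u_2(P vs B) = 4
u_2(Q vs B) = 0
u_2(R vs B) = 1
u_2(S vs B) = 3
u_2(T vs B) = 0
max payoff 4 at {P}

argmax u_2 = {P}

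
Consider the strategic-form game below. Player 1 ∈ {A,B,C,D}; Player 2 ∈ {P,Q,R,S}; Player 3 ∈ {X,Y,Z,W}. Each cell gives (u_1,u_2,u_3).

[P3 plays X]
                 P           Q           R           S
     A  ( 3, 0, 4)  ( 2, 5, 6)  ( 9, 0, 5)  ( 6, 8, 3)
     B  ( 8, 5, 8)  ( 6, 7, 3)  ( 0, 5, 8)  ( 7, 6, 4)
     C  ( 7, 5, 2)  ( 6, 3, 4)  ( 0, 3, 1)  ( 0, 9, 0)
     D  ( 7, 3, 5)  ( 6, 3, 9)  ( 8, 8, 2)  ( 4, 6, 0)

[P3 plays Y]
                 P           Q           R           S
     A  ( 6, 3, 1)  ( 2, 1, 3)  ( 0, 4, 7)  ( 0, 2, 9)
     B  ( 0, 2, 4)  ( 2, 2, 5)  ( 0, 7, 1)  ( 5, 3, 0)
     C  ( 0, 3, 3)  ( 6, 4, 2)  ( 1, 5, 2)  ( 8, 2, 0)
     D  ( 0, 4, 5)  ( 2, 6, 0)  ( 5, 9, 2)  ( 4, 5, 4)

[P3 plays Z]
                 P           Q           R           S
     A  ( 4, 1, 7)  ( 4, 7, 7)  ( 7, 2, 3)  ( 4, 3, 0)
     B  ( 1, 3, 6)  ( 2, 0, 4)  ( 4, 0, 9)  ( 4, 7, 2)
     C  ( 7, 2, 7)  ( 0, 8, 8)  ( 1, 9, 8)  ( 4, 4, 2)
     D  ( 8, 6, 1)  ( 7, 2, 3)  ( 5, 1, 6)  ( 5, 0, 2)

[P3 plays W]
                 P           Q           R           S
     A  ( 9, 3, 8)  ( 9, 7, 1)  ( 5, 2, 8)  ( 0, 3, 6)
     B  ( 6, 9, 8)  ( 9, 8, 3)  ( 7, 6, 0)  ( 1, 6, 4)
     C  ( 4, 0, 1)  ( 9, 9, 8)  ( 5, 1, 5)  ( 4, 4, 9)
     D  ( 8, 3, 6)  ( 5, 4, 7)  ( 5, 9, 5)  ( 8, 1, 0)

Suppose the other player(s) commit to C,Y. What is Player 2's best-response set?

BR_2 = {R}

u_2(P vs C,Y) = 3
u_2(Q vs C,Y) = 4
u_2(R vs C,Y) = 5
u_2(S vs C,Y) = 2
max payoff 5 at {R}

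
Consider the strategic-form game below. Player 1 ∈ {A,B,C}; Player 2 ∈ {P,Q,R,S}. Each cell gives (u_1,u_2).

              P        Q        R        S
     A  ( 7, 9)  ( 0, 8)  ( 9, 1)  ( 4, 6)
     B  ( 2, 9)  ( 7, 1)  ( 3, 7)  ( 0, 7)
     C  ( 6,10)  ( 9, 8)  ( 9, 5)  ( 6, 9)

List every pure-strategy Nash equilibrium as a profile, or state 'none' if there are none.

Nash profiles: (A,P)

(A,P): NE
(A,Q): not NE [P1→C gives 9>0; P2→P gives 9>8]
(A,R): not NE [P2→P gives 9>1]
(A,S): not NE [P1→C gives 6>4; P2→P gives 9>6]
(B,P): not NE [P1→A gives 7>2]
(B,Q): not NE [P1→C gives 9>7; P2→P gives 9>1]
(B,R): not NE [P1→C gives 9>3; P2→P gives 9>7]
(B,S): not NE [P1→C gives 6>0; P2→P gives 9>7]
(C,P): not NE [P1→A gives 7>6]
(C,Q): not NE [P2→P gives 10>8]
(C,R): not NE [P2→P gives 10>5]
(C,S): not NE [P2→P gives 10>9]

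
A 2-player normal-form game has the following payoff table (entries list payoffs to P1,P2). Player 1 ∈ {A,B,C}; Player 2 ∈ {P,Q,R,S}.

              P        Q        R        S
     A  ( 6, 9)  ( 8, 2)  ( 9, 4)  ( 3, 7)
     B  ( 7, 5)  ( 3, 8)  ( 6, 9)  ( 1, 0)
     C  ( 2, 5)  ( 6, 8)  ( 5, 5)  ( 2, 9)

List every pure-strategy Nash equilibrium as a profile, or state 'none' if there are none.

PSNE: ∅

(A,P): not NE [P1→B gives 7>6]
(A,Q): not NE [P2→P gives 9>2]
(A,R): not NE [P2→P gives 9>4]
(A,S): not NE [P2→P gives 9>7]
(B,P): not NE [P2→R gives 9>5]
(B,Q): not NE [P1→A gives 8>3; P2→R gives 9>8]
(B,R): not NE [P1→A gives 9>6]
(B,S): not NE [P1→A gives 3>1; P2→R gives 9>0]
(C,P): not NE [P1→B gives 7>2; P2→S gives 9>5]
(C,Q): not NE [P1→A gives 8>6; P2→S gives 9>8]
(C,R): not NE [P1→A gives 9>5; P2→S gives 9>5]
(C,S): not NE [P1→A gives 3>2]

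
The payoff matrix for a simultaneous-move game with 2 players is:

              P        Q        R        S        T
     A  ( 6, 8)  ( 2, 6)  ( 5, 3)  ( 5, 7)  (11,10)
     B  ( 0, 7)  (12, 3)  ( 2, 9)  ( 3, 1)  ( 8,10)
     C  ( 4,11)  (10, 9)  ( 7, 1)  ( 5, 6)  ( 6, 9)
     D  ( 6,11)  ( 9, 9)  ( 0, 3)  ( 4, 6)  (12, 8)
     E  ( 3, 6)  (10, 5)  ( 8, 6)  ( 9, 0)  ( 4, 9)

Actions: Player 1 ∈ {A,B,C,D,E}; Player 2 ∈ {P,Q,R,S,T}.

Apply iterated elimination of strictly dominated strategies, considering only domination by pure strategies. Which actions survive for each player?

P2 drop Q (P beats it: A:8>6 B:7>3 C:11>9 D:11>9 E:6>5)
P1 drop B (A beats it: P:6>0 R:5>2 S:5>3 T:11>8)
P2 drop R (T beats it: A:10>3 C:9>1 D:8>3 E:9>6)
P2 drop S (P beats it: A:8>7 C:11>6 D:11>6 E:6>0)
P1 drop C (A beats it: P:6>4 T:11>6)
P1 drop E (A beats it: P:6>3 T:11>4)
P1→{A,D} P2→{P,T}

IESDS → P1:{A,D} P2:{P,T}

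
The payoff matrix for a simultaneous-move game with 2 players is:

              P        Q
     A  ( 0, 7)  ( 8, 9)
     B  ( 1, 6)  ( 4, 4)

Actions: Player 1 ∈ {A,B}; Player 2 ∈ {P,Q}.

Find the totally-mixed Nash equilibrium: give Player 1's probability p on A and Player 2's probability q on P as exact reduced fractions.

P1 indiff ⇒ q·0+(1-q)·8 = q·1+(1-q)·4 ⇒ q(-1) = (1-q)(-4) ⇒ q = 4/5
P2 indiff ⇒ p·7+(1-p)·6 = p·9+(1-p)·4 ⇒ p(-2) = (1-p)(-2) ⇒ p = 1/2

P1 mixes 1/2 on A; P2 mixes 4/5 on P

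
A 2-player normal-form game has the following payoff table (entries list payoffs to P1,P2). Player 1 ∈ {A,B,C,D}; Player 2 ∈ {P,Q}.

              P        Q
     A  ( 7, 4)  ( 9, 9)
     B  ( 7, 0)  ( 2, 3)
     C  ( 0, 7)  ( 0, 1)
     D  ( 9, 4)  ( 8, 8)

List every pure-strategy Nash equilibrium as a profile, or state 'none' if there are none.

(A,P): not NE [P1→D gives 9>7; P2→Q gives 9>4]
(A,Q): NE
(B,P): not NE [P1→D gives 9>7; P2→Q gives 3>0]
(B,Q): not NE [P1→A gives 9>2]
(C,P): not NE [P1→D gives 9>0]
(C,Q): not NE [P1→A gives 9>0; P2→P gives 7>1]
(D,P): not NE [P2→Q gives 8>4]
(D,Q): not NE [P1→A gives 9>8]

PSNE = {(A,Q)}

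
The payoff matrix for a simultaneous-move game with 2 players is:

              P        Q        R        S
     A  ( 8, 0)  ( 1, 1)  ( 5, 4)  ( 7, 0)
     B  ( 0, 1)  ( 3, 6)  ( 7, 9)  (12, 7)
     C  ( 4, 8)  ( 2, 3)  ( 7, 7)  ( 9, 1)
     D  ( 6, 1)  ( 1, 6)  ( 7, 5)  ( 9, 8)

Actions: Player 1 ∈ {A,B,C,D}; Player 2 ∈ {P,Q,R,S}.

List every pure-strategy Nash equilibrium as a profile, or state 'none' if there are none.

(A,P): not NE [P2→R gives 4>0]
(A,Q): not NE [P1→B gives 3>1; P2→R gives 4>1]
(A,R): not NE [P1→D gives 7>5]
(A,S): not NE [P1→B gives 12>7; P2→R gives 4>0]
(B,P): not NE [P1→A gives 8>0; P2→R gives 9>1]
(B,Q): not NE [P2→R gives 9>6]
(B,R): NE
(B,S): not NE [P2→R gives 9>7]
(C,P): not NE [P1→A gives 8>4]
(C,Q): not NE [P1→B gives 3>2; P2→P gives 8>3]
(C,R): not NE [P2→P gives 8>7]
(C,S): not NE [P1→B gives 12>9; P2→P gives 8>1]
(D,P): not NE [P1→A gives 8>6; P2→S gives 8>1]
(D,Q): not NE [P1→B gives 3>1; P2→S gives 8>6]
(D,R): not NE [P2→S gives 8>5]
(D,S): not NE [P1→B gives 12>9]

NE set: (B,R)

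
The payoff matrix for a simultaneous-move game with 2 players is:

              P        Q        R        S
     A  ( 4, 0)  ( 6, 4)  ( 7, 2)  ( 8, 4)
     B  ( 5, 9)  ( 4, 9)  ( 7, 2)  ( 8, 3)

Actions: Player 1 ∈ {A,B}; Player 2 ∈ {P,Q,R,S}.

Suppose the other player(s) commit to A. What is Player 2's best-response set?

u_2(P vs A) = 0
u_2(Q vs A) = 4
u_2(R vs A) = 2
u_2(S vs A) = 4
max payoff 4 at {Q,S}

argmax u_2 = {Q,S}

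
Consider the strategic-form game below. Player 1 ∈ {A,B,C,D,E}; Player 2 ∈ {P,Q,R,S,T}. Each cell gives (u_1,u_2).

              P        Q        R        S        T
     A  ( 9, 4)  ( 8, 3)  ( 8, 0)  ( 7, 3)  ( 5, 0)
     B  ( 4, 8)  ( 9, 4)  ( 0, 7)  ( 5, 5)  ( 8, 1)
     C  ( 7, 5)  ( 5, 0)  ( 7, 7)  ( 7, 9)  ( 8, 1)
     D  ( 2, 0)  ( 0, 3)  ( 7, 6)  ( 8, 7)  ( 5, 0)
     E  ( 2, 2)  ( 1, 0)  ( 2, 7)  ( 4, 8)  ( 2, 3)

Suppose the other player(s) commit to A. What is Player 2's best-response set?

P2 best: {P}

u_2(P vs A) = 4
u_2(Q vs A) = 3
u_2(R vs A) = 0
u_2(S vs A) = 3
u_2(T vs A) = 0
max payoff 4 at {P}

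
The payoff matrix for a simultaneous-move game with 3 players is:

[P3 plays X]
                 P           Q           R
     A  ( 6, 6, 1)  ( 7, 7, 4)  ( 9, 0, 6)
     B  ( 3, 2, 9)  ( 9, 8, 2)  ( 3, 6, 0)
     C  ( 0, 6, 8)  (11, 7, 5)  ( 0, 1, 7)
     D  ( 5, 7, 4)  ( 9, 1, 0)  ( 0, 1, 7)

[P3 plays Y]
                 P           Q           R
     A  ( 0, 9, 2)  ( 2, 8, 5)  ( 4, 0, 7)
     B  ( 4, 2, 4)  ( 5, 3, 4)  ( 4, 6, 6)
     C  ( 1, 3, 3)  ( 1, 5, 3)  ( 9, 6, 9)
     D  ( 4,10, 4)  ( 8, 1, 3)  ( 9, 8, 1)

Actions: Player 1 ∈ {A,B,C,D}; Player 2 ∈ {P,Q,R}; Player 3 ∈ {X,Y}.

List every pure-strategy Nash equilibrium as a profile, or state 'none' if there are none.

(A,P,X): not NE [P2→Q gives 7>6; P3→Y gives 2>1]
(A,P,Y): not NE [P1→D gives 4>0]
(A,Q,X): not NE [P1→C gives 11>7; P3→Y gives 5>4]
(A,Q,Y): not NE [P1→D gives 8>2; P2→P gives 9>8]
(A,R,X): not NE [P2→Q gives 7>0; P3→Y gives 7>6]
(A,R,Y): not NE [P1→D gives 9>4; P2→P gives 9>0]
(B,P,X): not NE [P1→A gives 6>3; P2→Q gives 8>2]
(B,P,Y): not NE [P2→R gives 6>2; P3→X gives 9>4]
(B,Q,X): not NE [P1→C gives 11>9; P3→Y gives 4>2]
(B,Q,Y): not NE [P1→D gives 8>5; P2→R gives 6>3]
(B,R,X): not NE [P1→A gives 9>3; P2→Q gives 8>6; P3→Y gives 6>0]
(B,R,Y): not NE [P1→D gives 9>4]
(C,P,X): not NE [P1→A gives 6>0; P2→Q gives 7>6]
(C,P,Y): not NE [P1→D gives 4>1; P2→R gives 6>3; P3→X gives 8>3]
(C,Q,X): NE
(C,Q,Y): not NE [P1→D gives 8>1; P2→R gives 6>5; P3→X gives 5>3]
(C,R,X): not NE [P1→A gives 9>0; P2→Q gives 7>1; P3→Y gives 9>7]
(C,R,Y): NE
(D,P,X): not NE [P1→A gives 6>5]
(D,P,Y): NE
(D,Q,X): not NE [P1→C gives 11>9; P2→P gives 7>1; P3→Y gives 3>0]
(D,Q,Y): not NE [P2→P gives 10>1]
(D,R,X): not NE [P1→A gives 9>0; P2→P gives 7>1]
(D,R,Y): not NE [P2→P gives 10>8; P3→X gives 7>1]

NE set: (C,Q,X), (C,R,Y), (D,P,Y)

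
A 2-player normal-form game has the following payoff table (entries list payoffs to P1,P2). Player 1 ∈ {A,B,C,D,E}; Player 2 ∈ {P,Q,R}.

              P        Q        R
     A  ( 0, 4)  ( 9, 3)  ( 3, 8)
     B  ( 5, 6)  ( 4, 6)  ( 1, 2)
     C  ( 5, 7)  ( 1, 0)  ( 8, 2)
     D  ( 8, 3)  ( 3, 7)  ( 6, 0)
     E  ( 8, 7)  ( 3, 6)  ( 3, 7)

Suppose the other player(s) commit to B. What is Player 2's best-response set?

argmax u_2 = {P,Q}

u_2(P vs B) = 6
u_2(Q vs B) = 6
u_2(R vs B) = 2
max payoff 6 at {P,Q}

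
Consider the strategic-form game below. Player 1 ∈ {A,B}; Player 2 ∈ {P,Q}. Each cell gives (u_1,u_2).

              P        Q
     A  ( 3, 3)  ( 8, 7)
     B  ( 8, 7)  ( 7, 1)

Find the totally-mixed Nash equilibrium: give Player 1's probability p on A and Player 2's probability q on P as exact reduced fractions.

p=3/5, q=1/6

P1 indiff ⇒ q·3+(1-q)·8 = q·8+(1-q)·7 ⇒ q(-5) = (1-q)(-1) ⇒ q = 1/6
P2 indiff ⇒ p·3+(1-p)·7 = p·7+(1-p)·1 ⇒ p(-4) = (1-p)(-6) ⇒ p = 3/5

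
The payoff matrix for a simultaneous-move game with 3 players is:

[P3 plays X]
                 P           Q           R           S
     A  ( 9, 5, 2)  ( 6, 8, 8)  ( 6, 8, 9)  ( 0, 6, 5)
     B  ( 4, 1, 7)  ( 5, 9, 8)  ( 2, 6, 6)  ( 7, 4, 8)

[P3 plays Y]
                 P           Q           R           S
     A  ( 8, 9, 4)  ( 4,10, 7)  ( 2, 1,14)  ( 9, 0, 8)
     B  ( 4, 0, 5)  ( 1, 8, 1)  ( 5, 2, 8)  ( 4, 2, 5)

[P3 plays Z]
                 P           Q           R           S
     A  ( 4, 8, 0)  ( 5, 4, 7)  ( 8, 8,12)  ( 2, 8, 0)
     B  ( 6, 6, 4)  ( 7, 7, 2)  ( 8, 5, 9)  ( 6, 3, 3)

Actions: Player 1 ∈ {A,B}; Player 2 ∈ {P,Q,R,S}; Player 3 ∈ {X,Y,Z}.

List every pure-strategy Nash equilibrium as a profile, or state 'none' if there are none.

(A,P,X): not NE [P2→R gives 8>5; P3→Y gives 4>2]
(A,P,Y): not NE [P2→Q gives 10>9]
(A,P,Z): not NE [P1→B gives 6>4; P3→Y gives 4>0]
(A,Q,X): NE
(A,Q,Y): not NE [P3→X gives 8>7]
(A,Q,Z): not NE [P1→B gives 7>5; P2→S gives 8>4; P3→X gives 8>7]
(A,R,X): not NE [P3→Y gives 14>9]
(A,R,Y): not NE [P1→B gives 5>2; P2→Q gives 10>1]
(A,R,Z): not NE [P3→Y gives 14>12]
(A,S,X): not NE [P1→B gives 7>0; P2→R gives 8>6; P3→Y gives 8>5]
(A,S,Y): not NE [P2→Q gives 10>0]
(A,S,Z): not NE [P1→B gives 6>2; P3→Y gives 8>0]
(B,P,X): not NE [P1→A gives 9>4; P2→Q gives 9>1]
(B,P,Y): not NE [P1→A gives 8>4; P2→Q gives 8>0; P3→X gives 7>5]
(B,P,Z): not NE [P2→Q gives 7>6; P3→X gives 7>4]
(B,Q,X): not NE [P1→A gives 6>5]
(B,Q,Y): not NE [P1→A gives 4>1; P3→X gives 8>1]
(B,Q,Z): not NE [P3→X gives 8>2]
(B,R,X): not NE [P1→A gives 6>2; P2→Q gives 9>6; P3→Z gives 9>6]
(B,R,Y): not NE [P2→Q gives 8>2; P3→Z gives 9>8]
(B,R,Z): not NE [P2→Q gives 7>5]
(B,S,X): not NE [P2→Q gives 9>4]
(B,S,Y): not NE [P1→A gives 9>4; P2→Q gives 8>2; P3→X gives 8>5]
(B,S,Z): not NE [P2→Q gives 7>3; P3→X gives 8>3]

PSNE = {(A,Q,X)}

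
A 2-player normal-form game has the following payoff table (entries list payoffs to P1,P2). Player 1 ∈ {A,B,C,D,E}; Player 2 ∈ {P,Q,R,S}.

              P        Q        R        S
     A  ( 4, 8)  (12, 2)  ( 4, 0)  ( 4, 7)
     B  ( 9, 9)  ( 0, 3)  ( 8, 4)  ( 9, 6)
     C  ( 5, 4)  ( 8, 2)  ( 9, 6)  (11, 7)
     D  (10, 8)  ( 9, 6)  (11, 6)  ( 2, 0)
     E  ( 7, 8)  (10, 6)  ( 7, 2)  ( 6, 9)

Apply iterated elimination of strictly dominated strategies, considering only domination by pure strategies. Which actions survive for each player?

P2 drop Q (P beats it: A:8>2 B:9>3 C:4>2 D:8>6 E:8>6)
P1 drop A (B beats it: P:9>4 R:8>4 S:9>4)
P1 drop E (B beats it: P:9>7 R:8>7 S:9>6)
P1→{B,C,D} P2→{P,R,S}

Survivors P1:{B,C,D} P2:{P,R,S}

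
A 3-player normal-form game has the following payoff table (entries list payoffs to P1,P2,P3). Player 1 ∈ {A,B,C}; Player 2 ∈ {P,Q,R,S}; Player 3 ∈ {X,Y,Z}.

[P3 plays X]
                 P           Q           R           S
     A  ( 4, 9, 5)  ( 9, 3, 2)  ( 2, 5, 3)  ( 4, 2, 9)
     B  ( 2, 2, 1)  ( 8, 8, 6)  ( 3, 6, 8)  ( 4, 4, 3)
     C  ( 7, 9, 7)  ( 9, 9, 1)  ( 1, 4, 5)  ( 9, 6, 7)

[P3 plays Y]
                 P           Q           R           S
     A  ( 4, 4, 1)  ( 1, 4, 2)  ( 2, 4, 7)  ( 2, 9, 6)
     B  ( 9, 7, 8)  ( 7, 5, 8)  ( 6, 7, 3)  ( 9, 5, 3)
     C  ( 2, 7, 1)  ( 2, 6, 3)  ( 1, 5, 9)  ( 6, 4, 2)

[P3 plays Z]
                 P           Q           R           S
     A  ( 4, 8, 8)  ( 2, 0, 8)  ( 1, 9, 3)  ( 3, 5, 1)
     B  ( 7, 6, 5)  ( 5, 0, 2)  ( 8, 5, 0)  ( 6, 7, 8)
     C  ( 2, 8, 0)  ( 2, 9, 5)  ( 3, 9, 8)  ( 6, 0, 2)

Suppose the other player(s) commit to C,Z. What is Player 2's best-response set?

u_2(P vs C,Z) = 8
u_2(Q vs C,Z) = 9
u_2(R vs C,Z) = 9
u_2(S vs C,Z) = 0
max payoff 9 at {Q,R}

argmax u_2 = {Q,R}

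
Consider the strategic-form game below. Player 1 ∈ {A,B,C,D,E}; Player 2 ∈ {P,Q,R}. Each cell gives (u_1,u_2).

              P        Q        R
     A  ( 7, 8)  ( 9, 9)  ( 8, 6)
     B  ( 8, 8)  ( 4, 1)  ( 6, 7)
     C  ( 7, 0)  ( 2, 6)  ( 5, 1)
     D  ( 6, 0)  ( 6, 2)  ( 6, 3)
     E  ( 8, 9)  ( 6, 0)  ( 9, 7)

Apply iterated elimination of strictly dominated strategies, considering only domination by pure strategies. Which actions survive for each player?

P1 drop C (B beats it: P:8>7 Q:4>2 R:6>5)
P1 drop D (A beats it: P:7>6 Q:9>6 R:8>6)
P2 drop R (P beats it: A:8>6 B:8>7 E:9>7)
P1→{A,B,E} P2→{P,Q}

Remaining: P1:{A,B,E} P2:{P,Q}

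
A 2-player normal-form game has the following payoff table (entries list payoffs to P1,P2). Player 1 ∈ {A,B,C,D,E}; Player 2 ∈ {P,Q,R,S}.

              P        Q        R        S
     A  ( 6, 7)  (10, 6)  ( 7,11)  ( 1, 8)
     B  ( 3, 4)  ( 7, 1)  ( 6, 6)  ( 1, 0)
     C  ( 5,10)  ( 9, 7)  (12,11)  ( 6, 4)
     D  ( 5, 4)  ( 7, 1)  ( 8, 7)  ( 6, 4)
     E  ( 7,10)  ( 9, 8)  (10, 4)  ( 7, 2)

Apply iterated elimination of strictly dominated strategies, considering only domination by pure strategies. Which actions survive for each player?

Survivors P1:{C,E} P2:{P,R}

P1 drop B (C beats it: P:5>3 Q:9>7 R:12>6 S:6>1)
P1 drop D (E beats it: P:7>5 Q:9>7 R:10>8 S:7>6)
P2 drop Q (P beats it: A:7>6 C:10>7 E:10>8)
P1 drop A (E beats it: P:7>6 R:10>7 S:7>1)
P2 drop S (P beats it: C:10>4 E:10>2)
P1→{C,E} P2→{P,R}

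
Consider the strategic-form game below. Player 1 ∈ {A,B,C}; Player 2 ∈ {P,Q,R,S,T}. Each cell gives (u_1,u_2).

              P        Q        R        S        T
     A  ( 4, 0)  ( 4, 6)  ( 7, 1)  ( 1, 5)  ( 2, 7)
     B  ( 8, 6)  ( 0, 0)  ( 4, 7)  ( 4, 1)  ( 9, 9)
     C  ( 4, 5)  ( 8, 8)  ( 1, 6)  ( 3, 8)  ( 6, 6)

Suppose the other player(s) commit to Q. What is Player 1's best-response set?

u_1(A vs Q) = 4
u_1(B vs Q) = 0
u_1(C vs Q) = 8
max payoff 8 at {C}

BR_1 = {C}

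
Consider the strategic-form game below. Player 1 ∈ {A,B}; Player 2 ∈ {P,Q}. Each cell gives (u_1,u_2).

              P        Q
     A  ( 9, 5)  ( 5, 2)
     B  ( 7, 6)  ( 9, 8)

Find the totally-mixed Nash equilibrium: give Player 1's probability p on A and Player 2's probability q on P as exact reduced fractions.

p=2/5, q=2/3

P1 indiff ⇒ q·9+(1-q)·5 = q·7+(1-q)·9 ⇒ q(2) = (1-q)(4) ⇒ q = 2/3
P2 indiff ⇒ p·5+(1-p)·6 = p·2+(1-p)·8 ⇒ p(3) = (1-p)(2) ⇒ p = 2/5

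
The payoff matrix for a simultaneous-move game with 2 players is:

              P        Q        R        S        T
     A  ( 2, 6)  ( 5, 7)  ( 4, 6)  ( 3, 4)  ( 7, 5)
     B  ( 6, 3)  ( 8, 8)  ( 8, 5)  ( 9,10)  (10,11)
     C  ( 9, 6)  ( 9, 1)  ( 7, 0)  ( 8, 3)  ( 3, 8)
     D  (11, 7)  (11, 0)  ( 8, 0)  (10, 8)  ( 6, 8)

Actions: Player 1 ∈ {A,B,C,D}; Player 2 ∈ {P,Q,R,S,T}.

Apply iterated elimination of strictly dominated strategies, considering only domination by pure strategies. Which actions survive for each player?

P1 drop A (B beats it: P:6>2 Q:8>5 R:8>4 S:9>3 T:10>7)
P1 drop C (D beats it: P:11>9 Q:11>9 R:8>7 S:10>8 T:6>3)
P2 drop P (S beats it: B:10>3 D:8>7)
P2 drop Q (S beats it: B:10>8 D:8>0)
P2 drop R (S beats it: B:10>5 D:8>0)
P1→{B,D} P2→{S,T}

Remaining: P1:{B,D} P2:{S,T}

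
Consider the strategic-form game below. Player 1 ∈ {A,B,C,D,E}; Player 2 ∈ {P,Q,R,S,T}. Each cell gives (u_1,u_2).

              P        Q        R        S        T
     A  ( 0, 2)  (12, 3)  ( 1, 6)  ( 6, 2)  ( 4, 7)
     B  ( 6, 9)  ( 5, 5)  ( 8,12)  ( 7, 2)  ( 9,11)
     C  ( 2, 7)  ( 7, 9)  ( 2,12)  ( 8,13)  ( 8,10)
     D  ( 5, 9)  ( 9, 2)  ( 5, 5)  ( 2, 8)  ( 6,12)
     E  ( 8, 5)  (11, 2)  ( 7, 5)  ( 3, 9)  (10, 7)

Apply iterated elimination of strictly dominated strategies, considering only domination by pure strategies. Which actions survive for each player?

Survivors P1:{B,C,E} P2:{R,S,T}

P1 drop D (E beats it: P:8>5 Q:11>9 R:7>5 S:3>2 T:10>6)
P2 drop P (T beats it: A:7>2 B:11>9 C:10>7 E:7>5)
P2 drop Q (R beats it: A:6>3 B:12>5 C:12>9 E:5>2)
P1 drop A (B beats it: R:8>1 S:7>6 T:9>4)
P1→{B,C,E} P2→{R,S,T}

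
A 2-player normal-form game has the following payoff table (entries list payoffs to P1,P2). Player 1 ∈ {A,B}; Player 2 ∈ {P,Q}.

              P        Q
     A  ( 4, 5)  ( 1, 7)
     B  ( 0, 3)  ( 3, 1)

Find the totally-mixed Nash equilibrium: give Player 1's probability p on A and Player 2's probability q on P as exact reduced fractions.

P1 indiff ⇒ q·4+(1-q)·1 = q·0+(1-q)·3 ⇒ q(4) = (1-q)(2) ⇒ q = 1/3
P2 indiff ⇒ p·5+(1-p)·3 = p·7+(1-p)·1 ⇒ p(-2) = (1-p)(-2) ⇒ p = 1/2

P1 mixes 1/2 on A; P2 mixes 1/3 on P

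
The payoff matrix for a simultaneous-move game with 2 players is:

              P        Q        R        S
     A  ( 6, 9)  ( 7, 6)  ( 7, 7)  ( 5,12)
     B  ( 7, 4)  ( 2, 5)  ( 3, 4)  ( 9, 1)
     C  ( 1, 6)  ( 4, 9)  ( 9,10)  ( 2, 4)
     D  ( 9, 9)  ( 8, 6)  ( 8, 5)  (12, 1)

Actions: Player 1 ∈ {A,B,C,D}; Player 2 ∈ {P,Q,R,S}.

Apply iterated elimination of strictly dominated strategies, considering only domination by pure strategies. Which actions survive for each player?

Remaining: P1:{C,D} P2:{P,Q,R}

P1 drop A (D beats it: P:9>6 Q:8>7 R:8>7 S:12>5)
P1 drop B (D beats it: P:9>7 Q:8>2 R:8>3 S:12>9)
P2 drop S (P beats it: C:6>4 D:9>1)
P1→{C,D} P2→{P,Q,R}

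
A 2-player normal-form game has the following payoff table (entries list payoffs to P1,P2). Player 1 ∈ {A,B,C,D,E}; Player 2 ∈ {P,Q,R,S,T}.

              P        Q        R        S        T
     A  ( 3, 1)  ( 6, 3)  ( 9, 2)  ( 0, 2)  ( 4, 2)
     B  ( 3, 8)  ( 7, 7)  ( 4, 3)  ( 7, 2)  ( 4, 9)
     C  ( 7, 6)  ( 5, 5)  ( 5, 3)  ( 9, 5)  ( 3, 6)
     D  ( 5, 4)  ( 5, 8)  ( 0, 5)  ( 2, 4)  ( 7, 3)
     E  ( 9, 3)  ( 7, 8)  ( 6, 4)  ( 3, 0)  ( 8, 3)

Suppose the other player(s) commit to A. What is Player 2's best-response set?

BR_2 = {Q}

u_2(P vs A) = 1
u_2(Q vs A) = 3
u_2(R vs A) = 2
u_2(S vs A) = 2
u_2(T vs A) = 2
max payoff 3 at {Q}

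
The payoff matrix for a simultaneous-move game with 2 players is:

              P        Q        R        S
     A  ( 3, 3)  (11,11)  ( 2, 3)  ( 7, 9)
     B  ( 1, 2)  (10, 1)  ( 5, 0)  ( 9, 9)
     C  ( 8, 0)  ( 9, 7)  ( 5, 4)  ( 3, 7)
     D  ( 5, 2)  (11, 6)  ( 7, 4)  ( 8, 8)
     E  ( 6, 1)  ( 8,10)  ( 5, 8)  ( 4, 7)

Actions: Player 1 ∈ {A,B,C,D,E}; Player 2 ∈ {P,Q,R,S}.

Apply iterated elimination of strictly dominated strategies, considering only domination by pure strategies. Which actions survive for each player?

P2 drop P (S beats it: A:9>3 B:9>2 C:7>0 D:8>2 E:7>1)
P1 drop C (D beats it: Q:11>9 R:7>5 S:8>3)
P1 drop E (D beats it: Q:11>8 R:7>5 S:8>4)
P2 drop R (Q beats it: A:11>3 B:1>0 D:6>4)
P1→{A,B,D} P2→{Q,S}

Remaining: P1:{A,B,D} P2:{Q,S}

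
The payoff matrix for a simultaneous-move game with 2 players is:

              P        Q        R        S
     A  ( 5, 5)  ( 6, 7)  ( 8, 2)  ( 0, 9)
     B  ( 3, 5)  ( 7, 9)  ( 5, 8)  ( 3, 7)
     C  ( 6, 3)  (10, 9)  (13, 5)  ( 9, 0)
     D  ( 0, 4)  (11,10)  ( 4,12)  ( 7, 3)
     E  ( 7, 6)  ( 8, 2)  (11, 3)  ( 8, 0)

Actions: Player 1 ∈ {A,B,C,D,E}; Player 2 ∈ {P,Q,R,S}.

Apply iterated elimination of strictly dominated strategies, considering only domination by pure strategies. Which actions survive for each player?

P1 drop A (C beats it: P:6>5 Q:10>6 R:13>8 S:9>0)
P1 drop B (C beats it: P:6>3 Q:10>7 R:13>5 S:9>3)
P2 drop S (P beats it: C:3>0 D:4>3 E:6>0)
P1→{C,D,E} P2→{P,Q,R}

Survivors P1:{C,D,E} P2:{P,Q,R}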